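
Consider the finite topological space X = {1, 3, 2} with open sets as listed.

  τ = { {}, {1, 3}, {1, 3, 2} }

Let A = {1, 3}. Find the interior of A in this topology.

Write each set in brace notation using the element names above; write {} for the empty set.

{1, 3}

open subsets of A: {}, {1, 3}; so int(A) = {1, 3}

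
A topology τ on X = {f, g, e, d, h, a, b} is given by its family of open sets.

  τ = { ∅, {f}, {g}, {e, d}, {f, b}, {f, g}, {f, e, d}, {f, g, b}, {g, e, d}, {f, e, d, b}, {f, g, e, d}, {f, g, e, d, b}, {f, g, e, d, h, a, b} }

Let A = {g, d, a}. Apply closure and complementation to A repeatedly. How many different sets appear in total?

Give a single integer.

complement {f, e, h, b}; its interior {f, b}; cl(A) = X∖{f, b} = {g, e, d, h, a}
With k = closure, c = complement:
  1. A     = {g, d, a}
  2. kA    = {g, e, d, h, a}
  3. cA    = {f, e, h, b}
  4. ckA   = {f, b}
  5. kcA   = {f, e, d, h, a, b}
  6. kckA  = {f, h, a, b}
  7. ckcA  = {g}
  8. ckckA = {g, e, d}
  9. kckcA = {g, h, a}
  10. ckckcA = {f, e, d, b}
k, c of each give nothing new

10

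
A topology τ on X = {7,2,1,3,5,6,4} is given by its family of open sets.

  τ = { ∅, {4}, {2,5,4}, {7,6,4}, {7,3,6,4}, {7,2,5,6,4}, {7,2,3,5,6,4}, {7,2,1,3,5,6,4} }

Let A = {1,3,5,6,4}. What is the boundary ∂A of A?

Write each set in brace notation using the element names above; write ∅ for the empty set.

{7,2,1,3,5,6}

open subsets of A: ∅, {4}; so int(A) = {4}
closure: X∖int(X∖A) = X∖∅ = {7,2,1,3,5,6,4}
∂A = {7,2,1,3,5,6,4} minus {4} = {7,2,1,3,5,6}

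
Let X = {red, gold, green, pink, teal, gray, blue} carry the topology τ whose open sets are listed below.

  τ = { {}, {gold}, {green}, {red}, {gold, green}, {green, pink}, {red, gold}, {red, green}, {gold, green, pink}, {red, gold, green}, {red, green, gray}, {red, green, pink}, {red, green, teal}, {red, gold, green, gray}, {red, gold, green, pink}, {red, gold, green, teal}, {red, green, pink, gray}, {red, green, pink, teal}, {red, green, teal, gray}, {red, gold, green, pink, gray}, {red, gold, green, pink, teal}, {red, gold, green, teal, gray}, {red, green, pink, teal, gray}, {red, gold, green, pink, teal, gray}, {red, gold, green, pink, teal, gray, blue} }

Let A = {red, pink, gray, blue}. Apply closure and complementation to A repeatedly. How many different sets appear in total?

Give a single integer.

closure: X∖int(X∖A) = X∖{gold, green} = {red, pink, teal, gray, blue}
Let k=closure and c=complement:
  1. A     = {red, pink, gray, blue}
  2. kA    = {red, pink, teal, gray, blue}
  3. cA    = {gold, green, teal}
  4. ckA   = {gold, green}
  5. kcA   = {gold, green, pink, teal, gray, blue}
  6. ckcA  = {red}
  7. kckcA = {red, teal, gray, blue}
  8. ckckcA = {gold, green, pink}
— saturated at 8

8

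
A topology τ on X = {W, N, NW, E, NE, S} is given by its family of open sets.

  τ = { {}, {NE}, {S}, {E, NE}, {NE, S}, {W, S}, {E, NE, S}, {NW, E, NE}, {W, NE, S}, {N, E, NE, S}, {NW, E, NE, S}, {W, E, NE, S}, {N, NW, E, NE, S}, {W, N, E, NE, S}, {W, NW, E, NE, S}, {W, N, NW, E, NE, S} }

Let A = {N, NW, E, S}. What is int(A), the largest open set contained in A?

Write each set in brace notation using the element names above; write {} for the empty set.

{S}

opens ⊆ A: {}, {S}; union → int = {S}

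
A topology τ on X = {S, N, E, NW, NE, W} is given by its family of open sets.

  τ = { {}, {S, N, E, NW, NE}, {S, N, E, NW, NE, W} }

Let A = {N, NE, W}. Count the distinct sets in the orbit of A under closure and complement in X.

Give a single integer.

closure: X∖int(X∖A) = X∖{} = {S, N, E, NW, NE, W}
Let k=closure and c=complement:
  1. A     = {N, NE, W}
  2. kA    = {S, N, E, NW, NE, W}
  3. cA    = {S, E, NW}
  4. ckA   = {}
— saturated at 4

4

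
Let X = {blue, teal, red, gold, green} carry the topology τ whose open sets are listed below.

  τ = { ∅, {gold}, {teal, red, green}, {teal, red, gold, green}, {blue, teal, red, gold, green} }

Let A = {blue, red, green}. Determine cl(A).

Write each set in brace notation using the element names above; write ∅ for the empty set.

closure: X∖int(X∖A) = X∖{gold} = {blue, teal, red, green}

{blue, teal, red, green}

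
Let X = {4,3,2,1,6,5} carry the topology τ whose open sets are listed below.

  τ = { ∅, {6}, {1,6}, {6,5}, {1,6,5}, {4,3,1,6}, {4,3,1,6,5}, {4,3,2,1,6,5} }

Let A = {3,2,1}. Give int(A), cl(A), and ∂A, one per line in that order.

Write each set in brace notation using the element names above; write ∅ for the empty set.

opens ⊆ A: ∅; union → int = ∅
complement {4,6,5}; its interior {6,5}; cl(A) = X∖{6,5} = {4,3,2,1}
boundary = {4,3,2,1} ∖ ∅ = {4,3,2,1}

int(A) = ∅
cl(A)  = {4,3,2,1}
∂A     = {4,3,2,1}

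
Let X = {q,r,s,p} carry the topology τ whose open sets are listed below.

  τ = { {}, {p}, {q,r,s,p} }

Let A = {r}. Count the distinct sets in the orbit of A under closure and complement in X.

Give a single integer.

cl via duality: int({q,s,p}) = {p}, so X∖{p} = {q,r,s}
Write k for closure, c for complement:
  1. A     = {r}
  2. kA    = {q,r,s}
  3. cA    = {q,s,p}
  4. ckA   = {p}
  5. kcA   = {q,r,s,p}
  6. ckcA  = {}
applying k or c yields no new set

6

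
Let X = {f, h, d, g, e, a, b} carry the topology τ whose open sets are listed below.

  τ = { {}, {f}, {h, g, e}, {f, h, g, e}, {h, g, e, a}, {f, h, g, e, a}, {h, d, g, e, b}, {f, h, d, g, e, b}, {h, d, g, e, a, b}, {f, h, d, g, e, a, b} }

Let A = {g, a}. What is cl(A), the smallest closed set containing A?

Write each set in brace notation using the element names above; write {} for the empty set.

complement {f, h, d, e, b}; its interior {f}; cl(A) = X∖{f} = {h, d, g, e, a, b}

{h, d, g, e, a, b}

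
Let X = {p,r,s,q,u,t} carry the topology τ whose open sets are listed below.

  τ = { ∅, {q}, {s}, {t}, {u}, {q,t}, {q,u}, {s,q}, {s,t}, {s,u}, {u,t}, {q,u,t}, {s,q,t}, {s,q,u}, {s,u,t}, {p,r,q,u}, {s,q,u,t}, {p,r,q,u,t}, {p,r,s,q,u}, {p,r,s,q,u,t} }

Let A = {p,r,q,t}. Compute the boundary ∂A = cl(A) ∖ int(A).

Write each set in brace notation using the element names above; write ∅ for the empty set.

opens ⊆ A: ∅, {t}, {q}, {q,t}; union → int = {q,t}
complement {s,u}; its interior {s,u}; cl(A) = X∖{s,u} = {p,r,q,t}
boundary = {p,r,q,t} ∖ {q,t} = {p,r}

{p,r}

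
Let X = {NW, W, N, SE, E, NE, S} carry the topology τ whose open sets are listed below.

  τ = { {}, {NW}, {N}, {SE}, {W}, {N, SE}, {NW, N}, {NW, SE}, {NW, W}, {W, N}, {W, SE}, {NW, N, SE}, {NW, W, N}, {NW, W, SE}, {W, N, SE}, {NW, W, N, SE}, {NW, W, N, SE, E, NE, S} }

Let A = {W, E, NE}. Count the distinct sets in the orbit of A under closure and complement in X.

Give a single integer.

6

complement {NW, N, SE, S}; its interior {NW, N, SE}; cl(A) = X∖{NW, N, SE} = {W, E, NE, S}
With k = closure, c = complement:
  1. A     = {W, E, NE}
  2. kA    = {W, E, NE, S}
  3. cA    = {NW, N, SE, S}
  4. ckA   = {NW, N, SE}
  5. kcA   = {NW, N, SE, E, NE, S}
  6. ckcA  = {W}
k, c of each give nothing new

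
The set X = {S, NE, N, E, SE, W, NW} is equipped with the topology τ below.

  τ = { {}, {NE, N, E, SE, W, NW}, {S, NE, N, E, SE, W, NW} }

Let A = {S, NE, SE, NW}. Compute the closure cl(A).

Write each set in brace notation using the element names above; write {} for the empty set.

{S, NE, N, E, SE, W, NW}

cl via duality: int({N, E, W}) = {}, so X∖{} = {S, NE, N, E, SE, W, NW}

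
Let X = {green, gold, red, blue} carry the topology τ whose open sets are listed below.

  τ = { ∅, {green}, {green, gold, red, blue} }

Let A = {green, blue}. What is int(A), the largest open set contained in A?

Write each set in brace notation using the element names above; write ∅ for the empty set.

{green}

interior: largest open inside A is {green} (from ∅, {green})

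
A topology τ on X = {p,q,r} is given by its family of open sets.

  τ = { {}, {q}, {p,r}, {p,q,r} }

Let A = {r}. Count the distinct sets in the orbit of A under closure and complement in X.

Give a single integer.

6

complement {p,q}; its interior {q}; cl(A) = X∖{q} = {p,r}
With k = closure, c = complement:
  1. A     = {r}
  2. kA    = {p,r}
  3. cA    = {p,q}
  4. ckA   = {q}
  5. kcA   = {p,q,r}
  6. ckcA  = {}
k, c of each give nothing new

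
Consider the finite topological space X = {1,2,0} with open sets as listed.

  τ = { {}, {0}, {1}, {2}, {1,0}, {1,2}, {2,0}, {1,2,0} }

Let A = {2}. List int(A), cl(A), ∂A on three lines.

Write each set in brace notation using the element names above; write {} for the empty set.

interior: largest open inside A is {2} (from {}, {2})
cl via duality: int({1,0}) = {1,0}, so X∖{1,0} = {2}
cl∖int = {}

int(A) = {2}
cl(A)  = {2}
∂A     = {}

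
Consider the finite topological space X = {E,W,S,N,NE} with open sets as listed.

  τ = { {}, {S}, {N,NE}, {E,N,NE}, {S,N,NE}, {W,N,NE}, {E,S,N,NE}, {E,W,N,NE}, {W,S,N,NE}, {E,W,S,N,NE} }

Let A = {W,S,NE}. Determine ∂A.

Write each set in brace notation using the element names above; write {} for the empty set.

{E,W,N,NE}

interior: largest open inside A is {S} (from {}, {S})
cl via duality: int({E,N}) = {}, so X∖{} = {E,W,S,N,NE}
cl∖int = {E,W,N,NE}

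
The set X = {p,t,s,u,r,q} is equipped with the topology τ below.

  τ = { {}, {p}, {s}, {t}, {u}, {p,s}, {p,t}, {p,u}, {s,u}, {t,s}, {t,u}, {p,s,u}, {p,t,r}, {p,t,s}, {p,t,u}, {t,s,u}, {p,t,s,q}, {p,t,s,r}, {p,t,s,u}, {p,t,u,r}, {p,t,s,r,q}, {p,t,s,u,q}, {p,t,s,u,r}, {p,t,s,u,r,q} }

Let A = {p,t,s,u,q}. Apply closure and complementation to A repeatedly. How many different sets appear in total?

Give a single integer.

complement {r}; its interior {}; cl(A) = X∖{} = {p,t,s,u,r,q}
With k = closure, c = complement:
  1. A     = {p,t,s,u,q}
  2. kA    = {p,t,s,u,r,q}
  3. cA    = {r}
  4. ckA   = {}
k, c of each give nothing new

4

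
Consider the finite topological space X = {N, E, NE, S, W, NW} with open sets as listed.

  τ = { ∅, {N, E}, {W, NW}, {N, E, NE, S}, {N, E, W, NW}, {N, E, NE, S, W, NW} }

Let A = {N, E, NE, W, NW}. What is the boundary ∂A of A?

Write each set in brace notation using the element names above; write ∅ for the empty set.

interior: largest open inside A is {N, E, W, NW} (from ∅, {W, NW}, {N, E}, {N, E, W, NW})
cl via duality: int({S}) = ∅, so X∖∅ = {N, E, NE, S, W, NW}
cl∖int = {NE, S}

{NE, S}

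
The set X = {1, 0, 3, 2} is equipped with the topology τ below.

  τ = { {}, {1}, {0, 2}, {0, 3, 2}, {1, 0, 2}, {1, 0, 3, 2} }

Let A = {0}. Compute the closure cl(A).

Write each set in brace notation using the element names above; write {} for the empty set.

X∖A={1, 3, 2}, int(X∖A)={1}, hence cl(A)={0, 3, 2}

{0, 3, 2}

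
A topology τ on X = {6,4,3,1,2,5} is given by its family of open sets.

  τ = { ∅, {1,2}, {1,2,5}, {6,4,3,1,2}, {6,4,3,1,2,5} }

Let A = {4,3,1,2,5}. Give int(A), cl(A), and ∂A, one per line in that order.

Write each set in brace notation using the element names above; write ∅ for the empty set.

interior: largest open inside A is {1,2,5} (from ∅, {1,2}, {1,2,5})
cl via duality: int({6}) = ∅, so X∖∅ = {6,4,3,1,2,5}
cl∖int = {6,4,3}

int(A) = {1,2,5}
cl(A)  = {6,4,3,1,2,5}
∂A     = {6,4,3}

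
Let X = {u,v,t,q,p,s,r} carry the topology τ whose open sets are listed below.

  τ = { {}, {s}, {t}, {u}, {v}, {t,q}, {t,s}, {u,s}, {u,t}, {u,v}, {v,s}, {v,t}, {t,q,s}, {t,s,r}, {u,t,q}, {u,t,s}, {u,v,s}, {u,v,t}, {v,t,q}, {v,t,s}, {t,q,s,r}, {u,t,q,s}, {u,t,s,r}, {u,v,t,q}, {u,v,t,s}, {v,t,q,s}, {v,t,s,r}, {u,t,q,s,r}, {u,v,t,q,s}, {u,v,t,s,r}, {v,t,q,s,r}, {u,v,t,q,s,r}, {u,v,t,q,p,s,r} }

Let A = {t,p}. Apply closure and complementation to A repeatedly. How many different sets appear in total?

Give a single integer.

closure: X∖int(X∖A) = X∖{u,v,s} = {t,q,p,r}
Let k=closure and c=complement:
  1. A     = {t,p}
  2. kA    = {t,q,p,r}
  3. cA    = {u,v,q,s,r}
  4. ckA   = {u,v,s}
  5. kcA   = {u,v,q,p,s,r}
  6. kckA  = {u,v,p,s,r}
  7. ckcA  = {t}
  8. ckckA = {t,q}
— saturated at 8

8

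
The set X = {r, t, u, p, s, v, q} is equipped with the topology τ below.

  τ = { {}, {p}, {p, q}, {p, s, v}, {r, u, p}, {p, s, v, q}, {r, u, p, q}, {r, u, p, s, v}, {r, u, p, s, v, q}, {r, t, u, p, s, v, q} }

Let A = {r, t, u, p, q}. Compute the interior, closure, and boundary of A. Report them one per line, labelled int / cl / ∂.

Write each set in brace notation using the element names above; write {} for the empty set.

int(A) = {r, u, p, q}
cl(A)  = {r, t, u, p, s, v, q}
∂A     = {t, s, v}

open subsets of A: {}, {p}, {p, q}, {r, u, p}, {r, u, p, q}; so int(A) = {r, u, p, q}
closure: X∖int(X∖A) = X∖{} = {r, t, u, p, s, v, q}
∂A = {r, t, u, p, s, v, q} minus {r, u, p, q} = {t, s, v}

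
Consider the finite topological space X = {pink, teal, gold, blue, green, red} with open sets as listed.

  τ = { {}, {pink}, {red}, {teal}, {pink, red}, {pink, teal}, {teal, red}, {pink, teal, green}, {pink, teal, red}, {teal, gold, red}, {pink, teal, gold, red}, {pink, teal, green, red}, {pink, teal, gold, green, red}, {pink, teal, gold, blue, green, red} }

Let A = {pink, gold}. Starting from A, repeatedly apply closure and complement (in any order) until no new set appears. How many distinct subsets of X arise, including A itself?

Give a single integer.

complement {teal, blue, green, red}; its interior {teal, red}; cl(A) = X∖{teal, red} = {pink, gold, blue, green}
With k = closure, c = complement:
  1. A     = {pink, gold}
  2. kA    = {pink, gold, blue, green}
  3. cA    = {teal, blue, green, red}
  4. ckA   = {teal, red}
  5. kcA   = {teal, gold, blue, green, red}
  6. ckcA  = {pink}
  7. kckcA = {pink, blue, green}
  8. ckckcA = {teal, gold, red}
k, c of each give nothing new

8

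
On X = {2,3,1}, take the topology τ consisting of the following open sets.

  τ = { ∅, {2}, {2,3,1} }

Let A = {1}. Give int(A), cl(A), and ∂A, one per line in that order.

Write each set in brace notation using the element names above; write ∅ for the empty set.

U open, U⊆A: ∅. int(A) = ⋃ = ∅
X∖A={2,3}, int(X∖A)={2}, hence cl(A)={3,1}
∂A: remove int from cl → {3,1}

int(A) = ∅
cl(A)  = {3,1}
∂A     = {3,1}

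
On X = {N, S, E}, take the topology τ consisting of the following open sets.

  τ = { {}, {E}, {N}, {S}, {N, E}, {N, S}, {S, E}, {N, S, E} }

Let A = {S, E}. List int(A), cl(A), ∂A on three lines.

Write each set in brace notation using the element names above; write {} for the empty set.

int(A) = {S, E}
cl(A)  = {S, E}
∂A     = {}

opens ⊆ A: {}, {S}, {E}, {S, E}; union → int = {S, E}
complement {N}; its interior {N}; cl(A) = X∖{N} = {S, E}
boundary = {S, E} ∖ {S, E} = {}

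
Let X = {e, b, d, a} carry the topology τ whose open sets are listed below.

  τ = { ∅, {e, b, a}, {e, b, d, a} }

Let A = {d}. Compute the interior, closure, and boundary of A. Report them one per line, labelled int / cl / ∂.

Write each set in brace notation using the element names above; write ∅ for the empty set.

int(A) = ∅
cl(A)  = {d}
∂A     = {d}

opens ⊆ A: ∅; union → int = ∅
complement {e, b, a}; its interior {e, b, a}; cl(A) = X∖{e, b, a} = {d}
boundary = {d} ∖ ∅ = {d}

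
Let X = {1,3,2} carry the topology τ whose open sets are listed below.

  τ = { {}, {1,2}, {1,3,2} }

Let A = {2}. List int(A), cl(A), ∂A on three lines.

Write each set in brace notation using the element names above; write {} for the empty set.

open subsets of A: {}; so int(A) = {}
closure: X∖int(X∖A) = X∖{} = {1,3,2}
∂A = {1,3,2} minus {} = {1,3,2}

int(A) = {}
cl(A)  = {1,3,2}
∂A     = {1,3,2}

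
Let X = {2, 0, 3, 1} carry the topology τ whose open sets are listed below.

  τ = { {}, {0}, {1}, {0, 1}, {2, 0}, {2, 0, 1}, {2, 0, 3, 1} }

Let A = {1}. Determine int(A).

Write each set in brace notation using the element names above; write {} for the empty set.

{1}

open subsets of A: {}, {1}; so int(A) = {1}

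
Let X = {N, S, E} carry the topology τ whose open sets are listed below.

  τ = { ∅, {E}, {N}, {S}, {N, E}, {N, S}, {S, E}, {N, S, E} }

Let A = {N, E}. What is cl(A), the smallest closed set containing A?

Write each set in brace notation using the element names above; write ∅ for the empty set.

{N, E}

closure: X∖int(X∖A) = X∖{S} = {N, E}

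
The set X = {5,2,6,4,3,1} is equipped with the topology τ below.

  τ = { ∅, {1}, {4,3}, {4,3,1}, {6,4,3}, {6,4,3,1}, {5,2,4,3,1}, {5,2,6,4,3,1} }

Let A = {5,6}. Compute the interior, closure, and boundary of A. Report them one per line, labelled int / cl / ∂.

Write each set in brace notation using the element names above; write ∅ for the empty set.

open subsets of A: ∅; so int(A) = ∅
closure: X∖int(X∖A) = X∖{4,3,1} = {5,2,6}
∂A = {5,2,6} minus ∅ = {5,2,6}

int(A) = ∅
cl(A)  = {5,2,6}
∂A     = {5,2,6}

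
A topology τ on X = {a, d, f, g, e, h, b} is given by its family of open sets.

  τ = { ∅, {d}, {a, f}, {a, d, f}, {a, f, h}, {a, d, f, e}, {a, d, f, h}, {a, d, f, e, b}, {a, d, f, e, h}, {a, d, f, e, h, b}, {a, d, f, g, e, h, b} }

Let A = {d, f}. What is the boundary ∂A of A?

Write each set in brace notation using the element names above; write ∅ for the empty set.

U open, U⊆A: ∅, {d}. int(A) = ⋃ = {d}
X∖A={a, g, e, h, b}, int(X∖A)=∅, hence cl(A)={a, d, f, g, e, h, b}
∂A: remove int from cl → {a, f, g, e, h, b}

{a, f, g, e, h, b}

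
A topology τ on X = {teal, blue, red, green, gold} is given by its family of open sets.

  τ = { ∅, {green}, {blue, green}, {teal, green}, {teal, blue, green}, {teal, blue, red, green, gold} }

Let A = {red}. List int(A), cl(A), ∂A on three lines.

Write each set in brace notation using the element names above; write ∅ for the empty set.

int(A) = ∅
cl(A)  = {red, gold}
∂A     = {red, gold}

open subsets of A: ∅; so int(A) = ∅
closure: X∖int(X∖A) = X∖{teal, blue, green} = {red, gold}
∂A = {red, gold} minus ∅ = {red, gold}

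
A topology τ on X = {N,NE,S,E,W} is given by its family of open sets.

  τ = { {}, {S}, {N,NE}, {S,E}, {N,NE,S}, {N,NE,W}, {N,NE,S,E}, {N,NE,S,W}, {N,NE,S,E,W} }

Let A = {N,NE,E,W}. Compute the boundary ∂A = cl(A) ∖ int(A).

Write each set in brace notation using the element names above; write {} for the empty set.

open subsets of A: {}, {N,NE}, {N,NE,W}; so int(A) = {N,NE,W}
closure: X∖int(X∖A) = X∖{S} = {N,NE,E,W}
∂A = {N,NE,E,W} minus {N,NE,W} = {E}

{E}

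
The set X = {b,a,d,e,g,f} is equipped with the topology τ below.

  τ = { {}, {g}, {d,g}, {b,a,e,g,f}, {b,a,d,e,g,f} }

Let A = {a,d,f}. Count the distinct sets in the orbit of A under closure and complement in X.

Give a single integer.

6

cl via duality: int({b,e,g}) = {g}, so X∖{g} = {b,a,d,e,f}
Write k for closure, c for complement:
  1. A     = {a,d,f}
  2. kA    = {b,a,d,e,f}
  3. cA    = {b,e,g}
  4. ckA   = {g}
  5. kcA   = {b,a,d,e,g,f}
  6. ckcA  = {}
applying k or c yields no new set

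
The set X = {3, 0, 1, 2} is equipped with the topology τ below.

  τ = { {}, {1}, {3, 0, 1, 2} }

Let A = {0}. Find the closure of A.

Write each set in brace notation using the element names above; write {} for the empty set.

{3, 0, 2}

cl via duality: int({3, 1, 2}) = {1}, so X∖{1} = {3, 0, 2}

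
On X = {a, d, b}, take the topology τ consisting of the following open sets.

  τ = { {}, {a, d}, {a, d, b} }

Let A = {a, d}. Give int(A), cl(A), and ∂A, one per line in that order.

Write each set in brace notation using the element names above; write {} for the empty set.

opens ⊆ A: {}, {a, d}; union → int = {a, d}
complement {b}; its interior {}; cl(A) = X∖{} = {a, d, b}
boundary = {a, d, b} ∖ {a, d} = {b}

int(A) = {a, d}
cl(A)  = {a, d, b}
∂A     = {b}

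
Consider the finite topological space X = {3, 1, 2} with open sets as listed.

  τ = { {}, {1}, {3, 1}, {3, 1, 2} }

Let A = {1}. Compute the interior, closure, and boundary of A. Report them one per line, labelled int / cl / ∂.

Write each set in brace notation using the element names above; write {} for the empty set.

int(A) = {1}
cl(A)  = {3, 1, 2}
∂A     = {3, 2}

U open, U⊆A: {}, {1}. int(A) = ⋃ = {1}
X∖A={3, 2}, int(X∖A)={}, hence cl(A)={3, 1, 2}
∂A: remove int from cl → {3, 2}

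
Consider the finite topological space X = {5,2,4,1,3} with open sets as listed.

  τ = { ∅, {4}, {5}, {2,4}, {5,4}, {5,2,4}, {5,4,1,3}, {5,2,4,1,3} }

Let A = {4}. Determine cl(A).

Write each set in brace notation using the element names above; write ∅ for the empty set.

{2,4,1,3}

complement {5,2,1,3}; its interior {5}; cl(A) = X∖{5} = {2,4,1,3}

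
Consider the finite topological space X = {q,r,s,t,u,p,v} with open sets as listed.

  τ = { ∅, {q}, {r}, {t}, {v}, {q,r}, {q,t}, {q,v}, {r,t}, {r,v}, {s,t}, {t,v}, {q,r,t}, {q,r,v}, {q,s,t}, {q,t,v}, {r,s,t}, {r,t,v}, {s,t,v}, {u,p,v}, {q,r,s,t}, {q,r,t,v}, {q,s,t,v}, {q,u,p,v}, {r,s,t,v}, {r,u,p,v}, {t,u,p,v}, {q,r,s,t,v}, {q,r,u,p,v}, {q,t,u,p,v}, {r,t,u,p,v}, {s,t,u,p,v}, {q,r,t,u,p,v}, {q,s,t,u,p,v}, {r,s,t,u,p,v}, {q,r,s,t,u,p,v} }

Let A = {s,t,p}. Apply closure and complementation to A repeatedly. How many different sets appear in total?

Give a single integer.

6

cl via duality: int({q,r,u,v}) = {q,r,v}, so X∖{q,r,v} = {s,t,u,p}
Write k for closure, c for complement:
  1. A     = {s,t,p}
  2. kA    = {s,t,u,p}
  3. cA    = {q,r,u,v}
  4. ckA   = {q,r,v}
  5. kcA   = {q,r,u,p,v}
  6. ckcA  = {s,t}
applying k or c yields no new set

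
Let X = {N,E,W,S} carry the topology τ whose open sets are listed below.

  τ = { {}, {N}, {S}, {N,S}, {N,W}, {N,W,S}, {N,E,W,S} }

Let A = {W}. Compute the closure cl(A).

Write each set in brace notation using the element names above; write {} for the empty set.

{E,W}

cl via duality: int({N,E,S}) = {N,S}, so X∖{N,S} = {E,W}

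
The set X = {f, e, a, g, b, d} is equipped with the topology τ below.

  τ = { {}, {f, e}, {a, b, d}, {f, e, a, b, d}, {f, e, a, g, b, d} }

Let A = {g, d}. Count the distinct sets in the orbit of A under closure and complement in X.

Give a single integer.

8

complement {f, e, a, b}; its interior {f, e}; cl(A) = X∖{f, e} = {a, g, b, d}
With k = closure, c = complement:
  1. A     = {g, d}
  2. kA    = {a, g, b, d}
  3. cA    = {f, e, a, b}
  4. ckA   = {f, e}
  5. kcA   = {f, e, a, g, b, d}
  6. kckA  = {f, e, g}
  7. ckcA  = {}
  8. ckckA = {a, b, d}
k, c of each give nothing new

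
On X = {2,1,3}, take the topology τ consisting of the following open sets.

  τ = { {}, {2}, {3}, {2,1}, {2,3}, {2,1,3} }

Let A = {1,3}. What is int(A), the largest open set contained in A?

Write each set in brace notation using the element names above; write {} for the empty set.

U open, U⊆A: {}, {3}. int(A) = ⋃ = {3}

{3}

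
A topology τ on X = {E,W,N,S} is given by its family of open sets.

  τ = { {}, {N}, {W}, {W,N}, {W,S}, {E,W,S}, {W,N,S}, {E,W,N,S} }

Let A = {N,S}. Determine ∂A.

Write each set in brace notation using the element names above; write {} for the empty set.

{E,S}

open subsets of A: {}, {N}; so int(A) = {N}
closure: X∖int(X∖A) = X∖{W} = {E,N,S}
∂A = {E,N,S} minus {N} = {E,S}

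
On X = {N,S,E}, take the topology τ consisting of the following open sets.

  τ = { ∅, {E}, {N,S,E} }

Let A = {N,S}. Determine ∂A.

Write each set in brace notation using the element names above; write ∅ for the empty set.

{N,S}

U open, U⊆A: ∅. int(A) = ⋃ = ∅
X∖A={E}, int(X∖A)={E}, hence cl(A)={N,S}
∂A: remove int from cl → {N,S}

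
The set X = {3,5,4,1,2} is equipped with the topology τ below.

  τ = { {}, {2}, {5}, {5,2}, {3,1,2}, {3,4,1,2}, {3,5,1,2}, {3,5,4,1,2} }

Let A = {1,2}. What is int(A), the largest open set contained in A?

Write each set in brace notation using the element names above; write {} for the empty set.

opens ⊆ A: {}, {2}; union → int = {2}

{2}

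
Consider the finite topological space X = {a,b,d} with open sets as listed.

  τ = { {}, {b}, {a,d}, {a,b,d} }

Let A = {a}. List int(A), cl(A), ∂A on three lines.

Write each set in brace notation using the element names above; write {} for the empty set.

open subsets of A: {}; so int(A) = {}
closure: X∖int(X∖A) = X∖{b} = {a,d}
∂A = {a,d} minus {} = {a,d}

int(A) = {}
cl(A)  = {a,d}
∂A     = {a,d}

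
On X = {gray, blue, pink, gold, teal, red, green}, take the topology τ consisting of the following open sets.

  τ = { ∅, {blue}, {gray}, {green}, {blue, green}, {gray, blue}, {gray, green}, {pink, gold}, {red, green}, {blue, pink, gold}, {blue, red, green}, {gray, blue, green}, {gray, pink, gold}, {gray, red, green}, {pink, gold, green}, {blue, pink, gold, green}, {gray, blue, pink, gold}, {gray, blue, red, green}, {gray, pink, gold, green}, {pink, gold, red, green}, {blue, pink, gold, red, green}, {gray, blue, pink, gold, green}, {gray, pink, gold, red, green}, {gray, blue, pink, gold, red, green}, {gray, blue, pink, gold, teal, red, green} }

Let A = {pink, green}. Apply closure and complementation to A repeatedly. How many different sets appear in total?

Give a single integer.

12

complement {gray, blue, gold, teal, red}; its interior {gray, blue}; cl(A) = X∖{gray, blue} = {pink, gold, teal, red, green}
With k = closure, c = complement:
  1. A     = {pink, green}
  2. kA    = {pink, gold, teal, red, green}
  3. cA    = {gray, blue, gold, teal, red}
  4. ckA   = {gray, blue}
  5. kcA   = {gray, blue, pink, gold, teal, red}
  6. kckA  = {gray, blue, teal}
  7. ckcA  = {green}
  8. ckckA = {pink, gold, red, green}
  9. kckcA = {teal, red, green}
  10. ckckcA = {gray, blue, pink, gold}
  11. kckckcA = {gray, blue, pink, gold, teal}
  12. ckckckcA = {red, green}
k, c of each give nothing new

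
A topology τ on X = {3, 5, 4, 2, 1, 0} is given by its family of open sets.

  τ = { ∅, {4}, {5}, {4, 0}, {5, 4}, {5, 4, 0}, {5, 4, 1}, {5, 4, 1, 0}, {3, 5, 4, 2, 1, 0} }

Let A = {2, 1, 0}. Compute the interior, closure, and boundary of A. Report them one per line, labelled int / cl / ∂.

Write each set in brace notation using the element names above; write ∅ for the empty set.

open subsets of A: ∅; so int(A) = ∅
closure: X∖int(X∖A) = X∖{5, 4} = {3, 2, 1, 0}
∂A = {3, 2, 1, 0} minus ∅ = {3, 2, 1, 0}

int(A) = ∅
cl(A)  = {3, 2, 1, 0}
∂A     = {3, 2, 1, 0}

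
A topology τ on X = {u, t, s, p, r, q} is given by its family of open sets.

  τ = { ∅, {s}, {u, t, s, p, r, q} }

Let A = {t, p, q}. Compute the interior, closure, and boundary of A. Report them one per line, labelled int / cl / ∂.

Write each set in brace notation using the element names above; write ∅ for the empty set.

int(A) = ∅
cl(A)  = {u, t, p, r, q}
∂A     = {u, t, p, r, q}

opens ⊆ A: ∅; union → int = ∅
complement {u, s, r}; its interior {s}; cl(A) = X∖{s} = {u, t, p, r, q}
boundary = {u, t, p, r, q} ∖ ∅ = {u, t, p, r, q}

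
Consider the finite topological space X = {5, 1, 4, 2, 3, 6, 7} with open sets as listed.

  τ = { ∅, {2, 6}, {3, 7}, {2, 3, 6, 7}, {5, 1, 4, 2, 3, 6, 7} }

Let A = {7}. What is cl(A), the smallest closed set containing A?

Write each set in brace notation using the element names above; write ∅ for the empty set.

cl via duality: int({5, 1, 4, 2, 3, 6}) = {2, 6}, so X∖{2, 6} = {5, 1, 4, 3, 7}

{5, 1, 4, 3, 7}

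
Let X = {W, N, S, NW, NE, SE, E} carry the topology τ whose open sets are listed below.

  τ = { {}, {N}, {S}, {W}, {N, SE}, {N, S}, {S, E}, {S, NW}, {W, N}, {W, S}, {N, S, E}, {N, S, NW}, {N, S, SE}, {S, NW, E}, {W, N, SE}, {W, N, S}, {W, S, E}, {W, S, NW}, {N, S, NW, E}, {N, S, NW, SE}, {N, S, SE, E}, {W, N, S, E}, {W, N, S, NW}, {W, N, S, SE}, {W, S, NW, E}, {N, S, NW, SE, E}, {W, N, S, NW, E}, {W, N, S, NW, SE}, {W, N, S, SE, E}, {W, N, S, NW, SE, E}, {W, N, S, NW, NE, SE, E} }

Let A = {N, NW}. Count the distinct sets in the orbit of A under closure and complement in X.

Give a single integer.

cl via duality: int({W, S, NE, SE, E}) = {W, S, E}, so X∖{W, S, E} = {N, NW, NE, SE}
Write k for closure, c for complement:
  1. A     = {N, NW}
  2. kA    = {N, NW, NE, SE}
  3. cA    = {W, S, NE, SE, E}
  4. ckA   = {W, S, E}
  5. kcA   = {W, S, NW, NE, SE, E}
  6. kckA  = {W, S, NW, NE, E}
  7. ckcA  = {N}
  8. ckckA = {N, SE}
  9. kckcA = {N, NE, SE}
  10. ckckcA = {W, S, NW, E}
applying k or c yields no new set

10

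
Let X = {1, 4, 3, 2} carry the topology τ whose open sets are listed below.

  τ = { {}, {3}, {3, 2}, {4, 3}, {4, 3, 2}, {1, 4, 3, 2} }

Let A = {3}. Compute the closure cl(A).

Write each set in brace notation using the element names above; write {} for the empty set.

X∖A={1, 4, 2}, int(X∖A)={}, hence cl(A)={1, 4, 3, 2}

{1, 4, 3, 2}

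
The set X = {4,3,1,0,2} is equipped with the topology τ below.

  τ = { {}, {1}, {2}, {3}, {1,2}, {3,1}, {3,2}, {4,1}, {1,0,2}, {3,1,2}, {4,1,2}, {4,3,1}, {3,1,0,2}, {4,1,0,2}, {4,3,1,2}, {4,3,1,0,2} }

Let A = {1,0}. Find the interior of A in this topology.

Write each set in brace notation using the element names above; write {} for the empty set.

{1}

U open, U⊆A: {}, {1}. int(A) = ⋃ = {1}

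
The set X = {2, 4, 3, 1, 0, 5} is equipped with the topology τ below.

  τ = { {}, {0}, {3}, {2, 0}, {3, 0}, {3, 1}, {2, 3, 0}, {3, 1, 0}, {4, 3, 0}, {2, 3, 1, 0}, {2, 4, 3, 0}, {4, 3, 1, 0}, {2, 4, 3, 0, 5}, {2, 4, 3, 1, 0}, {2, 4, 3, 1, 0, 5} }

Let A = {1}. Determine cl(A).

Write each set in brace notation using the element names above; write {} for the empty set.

closure: X∖int(X∖A) = X∖{2, 4, 3, 0, 5} = {1}

{1}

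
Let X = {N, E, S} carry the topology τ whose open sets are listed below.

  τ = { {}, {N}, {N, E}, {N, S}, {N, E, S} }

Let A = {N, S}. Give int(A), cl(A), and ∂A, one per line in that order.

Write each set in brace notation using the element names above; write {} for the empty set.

int(A) = {N, S}
cl(A)  = {N, E, S}
∂A     = {E}

U open, U⊆A: {}, {N}, {N, S}. int(A) = ⋃ = {N, S}
X∖A={E}, int(X∖A)={}, hence cl(A)={N, E, S}
∂A: remove int from cl → {E}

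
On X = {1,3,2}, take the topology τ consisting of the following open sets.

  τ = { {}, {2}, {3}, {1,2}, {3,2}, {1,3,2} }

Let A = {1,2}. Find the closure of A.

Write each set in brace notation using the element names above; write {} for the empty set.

{1,2}

complement {3}; its interior {3}; cl(A) = X∖{3} = {1,2}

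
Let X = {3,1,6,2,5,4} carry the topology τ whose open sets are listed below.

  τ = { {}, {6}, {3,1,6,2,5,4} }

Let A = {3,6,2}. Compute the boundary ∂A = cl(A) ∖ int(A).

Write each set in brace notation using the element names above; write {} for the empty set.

interior: largest open inside A is {6} (from {}, {6})
cl via duality: int({1,5,4}) = {}, so X∖{} = {3,1,6,2,5,4}
cl∖int = {3,1,2,5,4}

{3,1,2,5,4}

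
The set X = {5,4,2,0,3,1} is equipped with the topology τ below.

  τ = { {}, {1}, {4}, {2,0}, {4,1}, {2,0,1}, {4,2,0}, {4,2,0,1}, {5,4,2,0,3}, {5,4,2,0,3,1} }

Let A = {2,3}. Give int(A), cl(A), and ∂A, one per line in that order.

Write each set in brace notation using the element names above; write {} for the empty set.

interior: largest open inside A is {} (from {})
cl via duality: int({5,4,0,1}) = {4,1}, so X∖{4,1} = {5,2,0,3}
cl∖int = {5,2,0,3}

int(A) = {}
cl(A)  = {5,2,0,3}
∂A     = {5,2,0,3}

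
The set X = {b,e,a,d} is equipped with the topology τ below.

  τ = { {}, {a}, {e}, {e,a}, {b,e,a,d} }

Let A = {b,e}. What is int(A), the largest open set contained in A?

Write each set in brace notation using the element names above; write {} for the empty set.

{e}

opens ⊆ A: {}, {e}; union → int = {e}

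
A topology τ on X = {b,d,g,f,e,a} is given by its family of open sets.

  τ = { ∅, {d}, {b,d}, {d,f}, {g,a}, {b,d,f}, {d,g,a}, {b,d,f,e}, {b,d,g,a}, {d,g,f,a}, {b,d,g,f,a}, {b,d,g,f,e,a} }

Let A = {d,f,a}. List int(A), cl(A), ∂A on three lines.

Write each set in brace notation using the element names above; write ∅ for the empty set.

U open, U⊆A: ∅, {d}, {d,f}. int(A) = ⋃ = {d,f}
X∖A={b,g,e}, int(X∖A)=∅, hence cl(A)={b,d,g,f,e,a}
∂A: remove int from cl → {b,g,e,a}

int(A) = {d,f}
cl(A)  = {b,d,g,f,e,a}
∂A     = {b,g,e,a}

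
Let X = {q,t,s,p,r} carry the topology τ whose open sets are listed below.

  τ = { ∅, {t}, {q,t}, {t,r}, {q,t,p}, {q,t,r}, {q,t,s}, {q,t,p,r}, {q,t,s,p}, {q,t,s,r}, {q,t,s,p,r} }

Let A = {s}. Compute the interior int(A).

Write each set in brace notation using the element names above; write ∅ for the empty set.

∅

open subsets of A: ∅; so int(A) = ∅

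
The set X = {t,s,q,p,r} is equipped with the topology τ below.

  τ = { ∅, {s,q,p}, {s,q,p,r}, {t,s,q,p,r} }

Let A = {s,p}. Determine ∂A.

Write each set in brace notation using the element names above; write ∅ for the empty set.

U open, U⊆A: ∅. int(A) = ⋃ = ∅
X∖A={t,q,r}, int(X∖A)=∅, hence cl(A)={t,s,q,p,r}
∂A: remove int from cl → {t,s,q,p,r}

{t,s,q,p,r}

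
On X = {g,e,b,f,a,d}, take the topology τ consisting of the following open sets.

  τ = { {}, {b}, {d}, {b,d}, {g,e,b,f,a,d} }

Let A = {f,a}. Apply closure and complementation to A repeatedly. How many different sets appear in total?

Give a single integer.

complement {g,e,b,d}; its interior {b,d}; cl(A) = X∖{b,d} = {g,e,f,a}
With k = closure, c = complement:
  1. A     = {f,a}
  2. kA    = {g,e,f,a}
  3. cA    = {g,e,b,d}
  4. ckA   = {b,d}
  5. kcA   = {g,e,b,f,a,d}
  6. ckcA  = {}
k, c of each give nothing new

6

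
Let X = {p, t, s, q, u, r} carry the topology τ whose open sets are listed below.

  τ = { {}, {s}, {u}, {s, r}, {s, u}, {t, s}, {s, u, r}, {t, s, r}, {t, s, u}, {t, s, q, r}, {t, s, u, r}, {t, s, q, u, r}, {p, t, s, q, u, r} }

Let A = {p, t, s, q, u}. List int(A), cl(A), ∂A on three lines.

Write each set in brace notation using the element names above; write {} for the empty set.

opens ⊆ A: {}, {u}, {s}, {s, u}, {t, s}, {t, s, u}; union → int = {t, s, u}
complement {r}; its interior {}; cl(A) = X∖{} = {p, t, s, q, u, r}
boundary = {p, t, s, q, u, r} ∖ {t, s, u} = {p, q, r}

int(A) = {t, s, u}
cl(A)  = {p, t, s, q, u, r}
∂A     = {p, q, r}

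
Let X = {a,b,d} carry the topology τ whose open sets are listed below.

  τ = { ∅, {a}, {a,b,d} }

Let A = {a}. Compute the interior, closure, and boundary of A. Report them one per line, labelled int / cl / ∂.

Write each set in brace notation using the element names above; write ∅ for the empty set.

int(A) = {a}
cl(A)  = {a,b,d}
∂A     = {b,d}

U open, U⊆A: ∅, {a}. int(A) = ⋃ = {a}
X∖A={b,d}, int(X∖A)=∅, hence cl(A)={a,b,d}
∂A: remove int from cl → {b,d}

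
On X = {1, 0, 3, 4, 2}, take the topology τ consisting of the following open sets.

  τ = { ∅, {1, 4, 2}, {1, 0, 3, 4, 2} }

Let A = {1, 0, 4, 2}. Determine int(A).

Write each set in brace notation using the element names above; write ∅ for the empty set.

{1, 4, 2}

opens ⊆ A: ∅, {1, 4, 2}; union → int = {1, 4, 2}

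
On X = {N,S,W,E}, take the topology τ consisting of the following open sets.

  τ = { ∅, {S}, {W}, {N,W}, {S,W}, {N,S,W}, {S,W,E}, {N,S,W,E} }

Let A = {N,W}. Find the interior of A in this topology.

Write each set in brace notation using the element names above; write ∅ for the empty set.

U open, U⊆A: ∅, {W}, {N,W}. int(A) = ⋃ = {N,W}

{N,W}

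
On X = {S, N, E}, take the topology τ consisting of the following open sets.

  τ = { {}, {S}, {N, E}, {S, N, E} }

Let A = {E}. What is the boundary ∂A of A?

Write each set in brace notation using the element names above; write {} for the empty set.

{N, E}

opens ⊆ A: {}; union → int = {}
complement {S, N}; its interior {S}; cl(A) = X∖{S} = {N, E}
boundary = {N, E} ∖ {} = {N, E}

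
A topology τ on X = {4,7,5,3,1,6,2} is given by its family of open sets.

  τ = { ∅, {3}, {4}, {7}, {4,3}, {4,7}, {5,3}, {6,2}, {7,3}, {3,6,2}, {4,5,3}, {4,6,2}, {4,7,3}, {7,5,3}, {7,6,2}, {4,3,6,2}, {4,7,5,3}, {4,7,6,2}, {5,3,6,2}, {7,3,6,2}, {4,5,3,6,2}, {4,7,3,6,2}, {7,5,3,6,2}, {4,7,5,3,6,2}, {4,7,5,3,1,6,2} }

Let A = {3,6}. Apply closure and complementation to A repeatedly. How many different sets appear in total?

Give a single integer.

X∖A={4,7,5,1,2}, int(X∖A)={4,7}, hence cl(A)={5,3,1,6,2}
Orbit (k=closure, c=complement):
  1. A     = {3,6}
  2. kA    = {5,3,1,6,2}
  3. cA    = {4,7,5,1,2}
  4. ckA   = {4,7}
  5. kcA   = {4,7,5,1,6,2}
  6. kckA  = {4,7,1}
  7. ckcA  = {3}
  8. ckckA = {5,3,6,2}
  9. kckcA = {5,3,1}
  10. ckckcA = {4,7,6,2}
  11. kckckcA = {4,7,1,6,2}
  12. ckckckcA = {5,3}
(closed under both — stop)

12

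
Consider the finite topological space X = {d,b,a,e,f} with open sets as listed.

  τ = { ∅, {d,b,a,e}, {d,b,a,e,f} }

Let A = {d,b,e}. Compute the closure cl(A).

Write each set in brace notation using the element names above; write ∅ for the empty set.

X∖A={a,f}, int(X∖A)=∅, hence cl(A)={d,b,a,e,f}

{d,b,a,e,f}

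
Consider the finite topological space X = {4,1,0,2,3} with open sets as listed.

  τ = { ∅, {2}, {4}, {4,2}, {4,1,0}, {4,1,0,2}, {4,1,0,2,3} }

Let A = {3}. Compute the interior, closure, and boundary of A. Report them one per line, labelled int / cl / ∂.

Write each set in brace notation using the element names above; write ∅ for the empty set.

int(A) = ∅
cl(A)  = {3}
∂A     = {3}

opens ⊆ A: ∅; union → int = ∅
complement {4,1,0,2}; its interior {4,1,0,2}; cl(A) = X∖{4,1,0,2} = {3}
boundary = {3} ∖ ∅ = {3}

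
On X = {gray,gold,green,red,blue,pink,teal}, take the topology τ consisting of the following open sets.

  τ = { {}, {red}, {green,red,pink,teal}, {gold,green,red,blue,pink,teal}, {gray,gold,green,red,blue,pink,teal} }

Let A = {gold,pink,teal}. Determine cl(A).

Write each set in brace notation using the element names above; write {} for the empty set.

{gray,gold,green,blue,pink,teal}

cl via duality: int({gray,green,red,blue}) = {red}, so X∖{red} = {gray,gold,green,blue,pink,teal}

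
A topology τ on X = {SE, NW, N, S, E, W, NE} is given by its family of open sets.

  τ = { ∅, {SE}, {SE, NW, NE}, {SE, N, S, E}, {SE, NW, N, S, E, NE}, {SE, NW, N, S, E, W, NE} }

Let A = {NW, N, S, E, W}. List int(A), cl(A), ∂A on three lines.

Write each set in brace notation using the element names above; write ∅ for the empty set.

int(A) = ∅
cl(A)  = {NW, N, S, E, W, NE}
∂A     = {NW, N, S, E, W, NE}

opens ⊆ A: ∅; union → int = ∅
complement {SE, NE}; its interior {SE}; cl(A) = X∖{SE} = {NW, N, S, E, W, NE}
boundary = {NW, N, S, E, W, NE} ∖ ∅ = {NW, N, S, E, W, NE}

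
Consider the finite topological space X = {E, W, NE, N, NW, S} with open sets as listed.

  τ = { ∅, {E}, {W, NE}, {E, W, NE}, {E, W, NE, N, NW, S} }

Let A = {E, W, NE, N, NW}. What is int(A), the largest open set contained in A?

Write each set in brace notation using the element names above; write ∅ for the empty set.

{E, W, NE}

U open, U⊆A: ∅, {E}, {W, NE}, {E, W, NE}. int(A) = ⋃ = {E, W, NE}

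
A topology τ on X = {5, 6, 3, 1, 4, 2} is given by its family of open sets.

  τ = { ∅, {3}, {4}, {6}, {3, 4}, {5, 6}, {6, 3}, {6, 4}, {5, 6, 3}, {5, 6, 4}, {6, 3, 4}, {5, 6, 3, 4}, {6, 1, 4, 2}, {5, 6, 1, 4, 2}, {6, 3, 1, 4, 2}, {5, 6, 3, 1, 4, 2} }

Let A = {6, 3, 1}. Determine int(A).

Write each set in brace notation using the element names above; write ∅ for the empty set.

{6, 3}

opens ⊆ A: ∅, {6}, {3}, {6, 3}; union → int = {6, 3}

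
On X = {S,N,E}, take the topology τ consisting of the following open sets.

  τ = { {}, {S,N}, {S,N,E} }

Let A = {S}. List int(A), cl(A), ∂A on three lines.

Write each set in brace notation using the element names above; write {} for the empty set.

open subsets of A: {}; so int(A) = {}
closure: X∖int(X∖A) = X∖{} = {S,N,E}
∂A = {S,N,E} minus {} = {S,N,E}

int(A) = {}
cl(A)  = {S,N,E}
∂A     = {S,N,E}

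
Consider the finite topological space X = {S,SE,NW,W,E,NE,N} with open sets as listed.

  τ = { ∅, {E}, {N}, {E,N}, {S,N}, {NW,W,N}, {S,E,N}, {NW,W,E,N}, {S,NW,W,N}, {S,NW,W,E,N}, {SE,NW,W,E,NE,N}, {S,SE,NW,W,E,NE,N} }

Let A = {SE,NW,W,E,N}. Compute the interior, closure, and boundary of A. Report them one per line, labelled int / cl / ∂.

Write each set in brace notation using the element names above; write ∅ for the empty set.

int(A) = {NW,W,E,N}
cl(A)  = {S,SE,NW,W,E,NE,N}
∂A     = {S,SE,NE}

open subsets of A: ∅, {N}, {E}, {E,N}, {NW,W,N}, {NW,W,E,N}; so int(A) = {NW,W,E,N}
closure: X∖int(X∖A) = X∖∅ = {S,SE,NW,W,E,NE,N}
∂A = {S,SE,NW,W,E,NE,N} minus {NW,W,E,N} = {S,SE,NE}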